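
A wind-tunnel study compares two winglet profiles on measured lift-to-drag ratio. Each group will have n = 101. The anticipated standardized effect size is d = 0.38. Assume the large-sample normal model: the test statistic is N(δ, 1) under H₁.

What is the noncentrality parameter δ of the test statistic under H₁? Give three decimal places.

δ ≈ 2.700

δ = d·√(n/2) = 0.38 × √(101/2) = 2.7004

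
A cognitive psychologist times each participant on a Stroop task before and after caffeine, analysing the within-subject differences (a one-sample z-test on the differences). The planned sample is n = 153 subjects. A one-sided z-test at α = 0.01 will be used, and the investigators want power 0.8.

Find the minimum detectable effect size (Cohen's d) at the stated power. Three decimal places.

d ≈ 0.256

Required noncentrality: δ = z_{0.01} + z_{0.20} = 2.326 + 0.842 = 3.168.
δ = d·√n ⇒ d = δ/√n = 3.168/√153 = 0.2561.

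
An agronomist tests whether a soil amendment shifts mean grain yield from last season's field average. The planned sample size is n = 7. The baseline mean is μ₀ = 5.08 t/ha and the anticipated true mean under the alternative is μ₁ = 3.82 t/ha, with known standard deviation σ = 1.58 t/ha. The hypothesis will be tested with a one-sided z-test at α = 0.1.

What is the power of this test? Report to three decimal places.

Power ≈ 0.796

Standardized effect: d = |μ₁ − μ₀| / σ = |3.82 − 5.08| / 1.58 = 0.7975
Noncentrality parameter: δ = d·√n = 0.7975 × √7 = 2.1099
One-sided α = 0.1 → critical value z_{0.1} = 1.282.
Power = Φ(δ − 1.282) = Φ(0.828) = 0.7963.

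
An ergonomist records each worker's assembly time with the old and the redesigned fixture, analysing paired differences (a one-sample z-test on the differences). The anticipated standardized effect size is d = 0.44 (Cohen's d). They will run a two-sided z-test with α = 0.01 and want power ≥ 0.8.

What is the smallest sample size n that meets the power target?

For power 0.8 need Φ(δ − z_{0.005}) = 0.8, so δ = z_{0.005} + z_{0.20} = 2.576 + 0.842 = 3.417.
(For δ > 0 the lower-tail rejection region contributes negligibly to power, so the one-term inversion is standard.)
δ = d·√n ⇒ n = (δ/d)² = (3.417 / 0.44)² = 60.33.
Round up to the next whole unit.

n = 61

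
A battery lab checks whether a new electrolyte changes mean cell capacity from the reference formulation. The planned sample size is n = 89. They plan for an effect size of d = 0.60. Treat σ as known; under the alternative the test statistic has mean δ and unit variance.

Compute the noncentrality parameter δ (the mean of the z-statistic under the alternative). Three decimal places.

δ ≈ 5.660

The noncentrality parameter scales effect size by the design's sample-size factor: δ = d·√n = 0.60 × √89 = 5.6604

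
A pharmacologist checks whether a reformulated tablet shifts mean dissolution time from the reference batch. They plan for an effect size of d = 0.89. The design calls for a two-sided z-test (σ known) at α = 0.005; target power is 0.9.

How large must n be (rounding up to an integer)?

n = 22

Set Φ(δ − 2.807) = 0.9; then δ − 2.807 = Φ⁻¹(0.9) = 1.282, giving δ = 4.089.
(The Φ(−δ − z_{α/2}) term is vanishingly small for δ > 0 and is dropped in the standard sample-size formula.)
δ = d·√n ⇒ n = (δ/d)² = (4.089 / 0.89)² = 21.10.
Round up to the next whole unit.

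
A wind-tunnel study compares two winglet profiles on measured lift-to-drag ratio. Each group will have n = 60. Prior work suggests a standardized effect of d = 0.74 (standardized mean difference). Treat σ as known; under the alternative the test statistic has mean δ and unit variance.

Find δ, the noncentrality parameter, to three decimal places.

δ ≈ 4.053

The noncentrality parameter scales effect size by the design's sample-size factor: δ = d·√(n/2) = 0.74 × √(60/2) = 4.0531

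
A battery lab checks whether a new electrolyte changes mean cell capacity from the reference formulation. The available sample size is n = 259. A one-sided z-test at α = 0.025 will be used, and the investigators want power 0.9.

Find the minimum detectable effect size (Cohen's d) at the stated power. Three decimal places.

Required noncentrality: δ = z_{0.025} + z_{0.10} = 1.960 + 1.282 = 3.242.
δ = d·√n ⇒ d = δ/√n = 3.242/√259 = 0.2014.

d ≈ 0.201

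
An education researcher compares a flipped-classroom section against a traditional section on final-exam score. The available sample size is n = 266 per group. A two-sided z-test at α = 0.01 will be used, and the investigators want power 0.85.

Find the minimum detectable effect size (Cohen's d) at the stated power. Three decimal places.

d ≈ 0.313

Need Φ(δ − 2.576) = 0.85, so δ = 2.576 + 1.036 = 3.612.
(Lower-tail contribution to power is negligible for δ > 0.)
δ = d·√(n/2) ⇒ d = δ/√(n/2) = 3.612/√(266/2) = 0.3132.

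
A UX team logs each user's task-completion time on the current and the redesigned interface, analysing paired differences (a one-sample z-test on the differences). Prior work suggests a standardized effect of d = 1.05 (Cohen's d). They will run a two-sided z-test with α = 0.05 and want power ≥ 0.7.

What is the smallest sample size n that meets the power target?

n = 6

For power 0.7 need Φ(δ − z_{0.025}) = 0.7, so δ = z_{0.025} + z_{0.30} = 1.960 + 0.524 = 2.484.
(For δ > 0 the lower-tail rejection region contributes negligibly to power, so the one-term inversion is standard.)
δ = d·√n ⇒ n = (δ/d)² = (2.484 / 1.05)² = 5.60.
Round up to the next whole unit.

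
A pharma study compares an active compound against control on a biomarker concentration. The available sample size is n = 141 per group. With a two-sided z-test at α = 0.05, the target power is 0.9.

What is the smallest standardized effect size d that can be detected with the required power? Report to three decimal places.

d ≈ 0.386

Required noncentrality: δ = z_{0.025} + z_{0.10} = 1.960 + 1.282 = 3.242.
(The second rejection-region term Φ(−δ − z_{α/2}) is negligible and dropped.)
δ = d·√(n/2) ⇒ d = δ/√(n/2) = 3.242/√(141/2) = 0.3861.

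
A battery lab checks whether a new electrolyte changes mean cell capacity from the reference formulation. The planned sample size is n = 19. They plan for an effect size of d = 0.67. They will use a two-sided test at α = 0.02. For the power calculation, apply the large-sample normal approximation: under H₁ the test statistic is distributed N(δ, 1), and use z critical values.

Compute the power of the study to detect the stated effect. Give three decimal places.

Noncentrality parameter: λ = d·√n = 0.67 × √19 = 2.9205
Two-sided α = 0.02 → critical value z_{0.01} = 2.326.
Power = Φ(λ − 2.326) + Φ(−λ − 2.326) = Φ(0.594) + Φ(-5.247) = 0.7238 + 0.0000 = 0.7238.

Power ≈ 0.724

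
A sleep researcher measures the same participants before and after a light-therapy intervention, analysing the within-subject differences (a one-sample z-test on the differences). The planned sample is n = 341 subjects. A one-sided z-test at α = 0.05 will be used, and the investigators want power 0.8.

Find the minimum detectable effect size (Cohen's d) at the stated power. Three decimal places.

Need Φ(δ − 1.645) = 0.8, so δ = 1.645 + 0.842 = 2.486.
δ = d·√n ⇒ d = δ/√n = 2.486/√341 = 0.1347.

d ≈ 0.135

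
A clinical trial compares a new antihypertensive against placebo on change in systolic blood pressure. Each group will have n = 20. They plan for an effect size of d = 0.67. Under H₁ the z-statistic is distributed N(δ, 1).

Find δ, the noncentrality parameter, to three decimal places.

δ ≈ 2.119

δ = d·√(n/2) = 0.67 × √(20/2) = 2.1187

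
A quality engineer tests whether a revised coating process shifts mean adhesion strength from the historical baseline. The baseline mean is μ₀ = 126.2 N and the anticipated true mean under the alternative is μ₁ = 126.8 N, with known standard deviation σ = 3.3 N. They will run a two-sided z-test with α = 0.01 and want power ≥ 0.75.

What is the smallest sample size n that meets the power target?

n = 320

Standardized effect: d = |μ₁ − μ₀| / σ = |126.8 − 126.2| / 3.3 = 0.1818
Set Φ(δ − 2.576) = 0.75; then δ − 2.576 = Φ⁻¹(0.75) = 0.674, giving δ = 3.250.
(The Φ(−δ − z_{α/2}) term is vanishingly small for δ > 0 and is dropped in the standard sample-size formula.)
δ = d·√n ⇒ n = (δ/d)² = (3.250 / 0.1818)² = 319.58.
Rounding up, n = 320.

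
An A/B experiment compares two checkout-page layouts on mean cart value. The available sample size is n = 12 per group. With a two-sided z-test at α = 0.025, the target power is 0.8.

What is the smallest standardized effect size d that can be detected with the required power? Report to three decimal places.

Required noncentrality: δ = z_{0.0125} + z_{0.20} = 2.241 + 0.842 = 3.083.
(Lower-tail contribution to power is negligible for δ > 0.)
δ = d·√(n/2) ⇒ d = δ/√(n/2) = 3.083/√(12/2) = 1.2586.

d ≈ 1.259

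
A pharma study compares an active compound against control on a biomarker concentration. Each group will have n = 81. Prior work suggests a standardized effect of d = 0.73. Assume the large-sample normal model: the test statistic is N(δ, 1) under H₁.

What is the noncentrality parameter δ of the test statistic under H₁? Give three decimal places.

δ ≈ 4.646

The noncentrality parameter scales effect size by the design's sample-size factor: δ = d·√(n/2) = 0.73 × √(81/2) = 4.6457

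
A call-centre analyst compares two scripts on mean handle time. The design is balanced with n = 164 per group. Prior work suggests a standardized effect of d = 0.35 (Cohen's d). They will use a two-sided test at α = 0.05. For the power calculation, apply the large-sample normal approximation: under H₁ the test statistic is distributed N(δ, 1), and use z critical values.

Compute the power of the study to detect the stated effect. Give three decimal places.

Noncentrality parameter: δ = d·√(n/2) = 0.35 × √(164/2) = 3.1694
Critical value for a two-sided test at α = 0.05: z_{α/2} = 1.960.
Power = Φ(δ − 1.960) + Φ(−δ − 1.960) = Φ(1.209) + Φ(-5.129) = 0.8867 + 0.0000 = 0.8867.

Power ≈ 0.887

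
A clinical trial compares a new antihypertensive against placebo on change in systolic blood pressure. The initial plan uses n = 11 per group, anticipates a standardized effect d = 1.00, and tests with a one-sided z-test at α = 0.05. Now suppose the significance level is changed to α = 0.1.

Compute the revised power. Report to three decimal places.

δ = d·√(n/2) = 1.00 × √(11/2) = 2.3452 (unchanged). New critical value: z_{0.1} = 1.282.
Revised power = Φ(δ − 1.282) = Φ(1.064) = 0.8563.

Power ≈ 0.856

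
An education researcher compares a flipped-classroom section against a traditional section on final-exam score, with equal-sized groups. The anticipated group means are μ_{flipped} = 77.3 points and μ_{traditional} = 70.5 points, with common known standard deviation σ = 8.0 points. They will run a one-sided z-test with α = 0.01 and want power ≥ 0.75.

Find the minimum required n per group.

n = 25 per group

Standardized effect: d = |μ_{flipped} − μ_{traditional}| / σ = |77.3 − 70.5| / 8.0 = 0.8500
For power 0.75 need Φ(δ − z_{0.01}) = 0.75, so δ = z_{0.01} + z_{0.25} = 2.326 + 0.674 = 3.001.
δ = d·√(n/2) ⇒ n = 2(δ/d)² = 2 × (3.001 / 0.8500)² = 24.93.
Round up to the next whole unit.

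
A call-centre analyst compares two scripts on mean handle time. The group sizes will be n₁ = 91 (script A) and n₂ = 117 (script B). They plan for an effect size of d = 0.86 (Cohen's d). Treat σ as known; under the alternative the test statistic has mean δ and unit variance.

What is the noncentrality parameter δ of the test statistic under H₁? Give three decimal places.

δ ≈ 6.153

δ = d / √(1/n₁ + 1/n₂) = 0.86 / √(1/91 + 1/117) = 6.1529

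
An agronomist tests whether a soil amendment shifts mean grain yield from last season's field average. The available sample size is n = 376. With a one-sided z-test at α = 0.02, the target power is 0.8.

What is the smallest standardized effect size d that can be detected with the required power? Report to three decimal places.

d ≈ 0.149

Need Φ(δ − 2.054) = 0.8, so δ = 2.054 + 0.842 = 2.895.
δ = d·√n ⇒ d = δ/√n = 2.895/√376 = 0.1493.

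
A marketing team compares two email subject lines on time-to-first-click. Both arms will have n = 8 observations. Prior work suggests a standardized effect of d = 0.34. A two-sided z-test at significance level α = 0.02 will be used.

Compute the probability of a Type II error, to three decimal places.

Noncentrality parameter: δ = d·√(n/2) = 0.34 × √(8/2) = 0.6800
Two-sided α = 0.02 → critical value z_{0.01} = 2.326.
Power = Φ(δ − 2.326) + Φ(−δ − 2.326) = Φ(-1.646) + Φ(-3.006) = 0.0498 + 0.0013 = 0.0512.
Type II error: β = 1 − power = 1 − 0.0512 = 0.9488.

β ≈ 0.949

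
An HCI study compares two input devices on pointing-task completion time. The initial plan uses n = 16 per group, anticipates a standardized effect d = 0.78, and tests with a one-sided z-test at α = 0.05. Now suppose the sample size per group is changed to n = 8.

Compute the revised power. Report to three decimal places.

With n = 8 per group: δ = d·√(n/2) = 0.78 × √(8/2) = 1.5600. Critical value z_{0.05} = 1.645.
Revised power = P(Z > 1.645 − δ) = Φ(-0.085) = 0.4662.

Power ≈ 0.466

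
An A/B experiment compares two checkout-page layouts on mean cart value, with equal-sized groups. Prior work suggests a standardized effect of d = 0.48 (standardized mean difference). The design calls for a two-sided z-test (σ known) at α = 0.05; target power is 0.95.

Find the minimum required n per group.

n = 113 per group

Set Φ(δ − 1.960) = 0.95; then δ − 1.960 = Φ⁻¹(0.95) = 1.645, giving δ = 3.605.
(For δ > 0 the lower-tail rejection region contributes negligibly to power, so the one-term inversion is standard.)
δ = d·√(n/2) ⇒ n = 2(δ/d)² = 2 × (3.605 / 0.48)² = 112.80.
Rounding up, n = 113 per group.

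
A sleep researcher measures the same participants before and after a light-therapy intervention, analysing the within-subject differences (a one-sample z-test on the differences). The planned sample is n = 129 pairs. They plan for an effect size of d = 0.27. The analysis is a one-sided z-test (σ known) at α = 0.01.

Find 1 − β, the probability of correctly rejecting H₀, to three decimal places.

Noncentrality parameter: δ = d·√n = 0.27 × √129 = 3.0666
Critical value for a one-sided test at α = 0.01: z_α = 2.326.
Power = Φ(δ − 2.326) = Φ(0.740) = 0.7704.

Power ≈ 0.770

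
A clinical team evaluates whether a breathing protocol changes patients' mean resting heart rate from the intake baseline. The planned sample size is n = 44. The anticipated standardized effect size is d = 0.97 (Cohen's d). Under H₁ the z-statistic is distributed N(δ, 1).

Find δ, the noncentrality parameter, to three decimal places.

δ ≈ 6.434

δ = d·√n = 0.97 × √44 = 6.4343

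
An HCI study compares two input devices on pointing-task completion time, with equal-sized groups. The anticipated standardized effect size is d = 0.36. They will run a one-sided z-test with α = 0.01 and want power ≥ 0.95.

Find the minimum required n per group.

n = 244 per group

Set Φ(δ − 2.326) = 0.95; then δ − 2.326 = Φ⁻¹(0.95) = 1.645, giving δ = 3.971.
δ = d·√(n/2) ⇒ n = 2(δ/d)² = 2 × (3.971 / 0.36)² = 243.37.
Round up to the next whole unit.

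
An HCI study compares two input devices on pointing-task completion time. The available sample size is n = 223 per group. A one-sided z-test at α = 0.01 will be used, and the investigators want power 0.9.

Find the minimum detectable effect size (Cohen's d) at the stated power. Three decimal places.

d ≈ 0.342

Required noncentrality: δ = z_{0.01} + z_{0.10} = 2.326 + 1.282 = 3.608.
δ = d·√(n/2) ⇒ d = δ/√(n/2) = 3.608/√(223/2) = 0.3417.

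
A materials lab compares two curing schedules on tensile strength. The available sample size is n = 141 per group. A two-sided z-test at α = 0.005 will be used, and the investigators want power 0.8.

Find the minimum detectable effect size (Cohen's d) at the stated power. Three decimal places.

Need Φ(δ − 2.807) = 0.8, so δ = 2.807 + 0.842 = 3.649.
(Lower-tail contribution to power is negligible for δ > 0.)
δ = d·√(n/2) ⇒ d = δ/√(n/2) = 3.649/√(141/2) = 0.4345.

d ≈ 0.435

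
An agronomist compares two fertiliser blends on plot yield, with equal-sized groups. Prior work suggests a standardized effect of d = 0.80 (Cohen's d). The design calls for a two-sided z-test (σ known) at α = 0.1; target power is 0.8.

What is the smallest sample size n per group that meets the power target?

Set Φ(δ − 1.645) = 0.8; then δ − 1.645 = Φ⁻¹(0.8) = 0.842, giving δ = 2.486.
(Ignoring the negligible lower-tail rejection probability gives the usual closed-form inversion.)
δ = d·√(n/2) ⇒ n = 2(δ/d)² = 2 × (2.486 / 0.80)² = 19.32.
Rounding up, n = 20 per group.

n = 20 per group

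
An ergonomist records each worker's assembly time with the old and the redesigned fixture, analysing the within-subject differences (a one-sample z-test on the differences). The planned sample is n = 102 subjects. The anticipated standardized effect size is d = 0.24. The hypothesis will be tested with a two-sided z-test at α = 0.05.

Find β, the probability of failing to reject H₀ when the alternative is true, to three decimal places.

Noncentrality parameter: δ = d·√n = 0.24 × √102 = 2.4239
Two-sided α = 0.05 → critical value z_{0.025} = 1.960.
Power = Φ(δ − 1.960) + Φ(−δ − 1.960) = Φ(0.464) + Φ(-4.384) = 0.6786 + 0.0000 = 0.6787.
Type II error: β = 1 − power = 1 − 0.6787 = 0.3213.

β ≈ 0.321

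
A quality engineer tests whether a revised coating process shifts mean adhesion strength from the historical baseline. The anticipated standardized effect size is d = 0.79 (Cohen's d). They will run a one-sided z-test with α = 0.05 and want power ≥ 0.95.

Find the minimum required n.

n = 18

Set Φ(δ − 1.645) = 0.95; then δ − 1.645 = Φ⁻¹(0.95) = 1.645, giving δ = 3.290.
δ = d·√n ⇒ n = (δ/d)² = (3.290 / 0.79)² = 17.34.
Round up to the next whole unit.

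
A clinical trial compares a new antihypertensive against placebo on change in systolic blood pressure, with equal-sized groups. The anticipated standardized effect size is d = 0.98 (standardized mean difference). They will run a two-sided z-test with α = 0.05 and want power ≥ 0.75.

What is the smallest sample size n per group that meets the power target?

n = 15 per group

For power 0.75 need Φ(δ − z_{0.025}) = 0.75, so δ = z_{0.025} + z_{0.25} = 1.960 + 0.674 = 2.634.
(The Φ(−δ − z_{α/2}) term is vanishingly small for δ > 0 and is dropped in the standard sample-size formula.)
δ = d·√(n/2) ⇒ n = 2(δ/d)² = 2 × (2.634 / 0.98)² = 14.45.
Round up to the next whole unit.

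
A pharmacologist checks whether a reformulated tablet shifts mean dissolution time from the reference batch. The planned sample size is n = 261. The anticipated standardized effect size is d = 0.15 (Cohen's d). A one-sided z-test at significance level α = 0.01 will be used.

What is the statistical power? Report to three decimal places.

Power ≈ 0.539

Noncentrality parameter: δ = d·√n = 0.15 × √261 = 2.4233
One-sided α = 0.01 → critical value z_{0.01} = 2.326.
Power = Φ(δ − 2.326) = Φ(0.097) = 0.5386.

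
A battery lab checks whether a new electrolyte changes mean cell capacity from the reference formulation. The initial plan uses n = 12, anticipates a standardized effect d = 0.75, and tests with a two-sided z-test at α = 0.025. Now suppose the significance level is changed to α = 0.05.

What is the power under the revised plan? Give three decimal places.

δ = d·√n = 0.75 × √12 = 2.5981 (unchanged). New critical value: z_{0.025} = 1.960.
Revised power = Φ(δ − 1.960) + Φ(−δ − 1.960) = Φ(0.638) + Φ(-4.558) = 0.7383 + 0.0000 = 0.7383.

Power ≈ 0.738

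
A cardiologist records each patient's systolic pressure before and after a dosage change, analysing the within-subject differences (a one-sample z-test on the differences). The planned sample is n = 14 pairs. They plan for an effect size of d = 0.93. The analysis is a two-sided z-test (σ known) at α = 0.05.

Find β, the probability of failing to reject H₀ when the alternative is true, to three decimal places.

β ≈ 0.064

Noncentrality parameter: δ = d·√n = 0.93 × √14 = 3.4797
Critical value for a two-sided test at α = 0.05: z_{α/2} = 1.960.
Power = Φ(δ − 1.960) + Φ(−δ − 1.960) = Φ(1.520) + Φ(-5.440) = 0.9357 + 0.0000 = 0.9357.
Type II error: β = 1 − power = 1 − 0.9357 = 0.0643.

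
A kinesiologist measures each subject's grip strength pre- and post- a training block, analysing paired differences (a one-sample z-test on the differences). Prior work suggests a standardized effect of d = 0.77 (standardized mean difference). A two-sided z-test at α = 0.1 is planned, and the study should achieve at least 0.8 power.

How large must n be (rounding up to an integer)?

For power 0.8 need Φ(δ − z_{0.05}) = 0.8, so δ = z_{0.05} + z_{0.20} = 1.645 + 0.842 = 2.486.
(The Φ(−δ − z_{α/2}) term is vanishingly small for δ > 0 and is dropped in the standard sample-size formula.)
δ = d·√n ⇒ n = (δ/d)² = (2.486 / 0.77)² = 10.43.
Rounding up, n = 11.

n = 11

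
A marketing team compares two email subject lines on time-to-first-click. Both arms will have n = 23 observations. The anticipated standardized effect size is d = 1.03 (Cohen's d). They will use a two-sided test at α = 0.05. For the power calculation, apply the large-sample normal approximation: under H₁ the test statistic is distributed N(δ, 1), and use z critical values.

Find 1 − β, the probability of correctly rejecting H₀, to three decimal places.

Noncentrality parameter: δ = d·√(n/2) = 1.03 × √(23/2) = 3.4929
Two-sided α = 0.05 → critical value z_{0.025} = 1.960.
Power = Φ(δ − 1.960) + Φ(−δ − 1.960) = Φ(1.533) + Φ(-5.453) = 0.9374 + 0.0000 = 0.9374.

Power ≈ 0.937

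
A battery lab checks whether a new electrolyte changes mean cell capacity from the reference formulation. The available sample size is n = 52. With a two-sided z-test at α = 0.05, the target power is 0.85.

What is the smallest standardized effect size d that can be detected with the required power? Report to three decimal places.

d ≈ 0.416

Need Φ(δ − 1.960) = 0.85, so δ = 1.960 + 1.036 = 2.996.
(Lower-tail contribution to power is negligible for δ > 0.)
δ = d·√n ⇒ d = δ/√n = 2.996/√52 = 0.4155.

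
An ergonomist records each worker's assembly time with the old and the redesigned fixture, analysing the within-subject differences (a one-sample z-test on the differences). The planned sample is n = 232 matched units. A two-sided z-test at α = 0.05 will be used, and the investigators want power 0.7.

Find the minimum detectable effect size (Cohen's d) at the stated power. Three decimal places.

Need Φ(δ − 1.960) = 0.7, so δ = 1.960 + 0.524 = 2.484.
(Lower-tail contribution to power is negligible for δ > 0.)
δ = d·√n ⇒ d = δ/√n = 2.484/√232 = 0.1631.

d ≈ 0.163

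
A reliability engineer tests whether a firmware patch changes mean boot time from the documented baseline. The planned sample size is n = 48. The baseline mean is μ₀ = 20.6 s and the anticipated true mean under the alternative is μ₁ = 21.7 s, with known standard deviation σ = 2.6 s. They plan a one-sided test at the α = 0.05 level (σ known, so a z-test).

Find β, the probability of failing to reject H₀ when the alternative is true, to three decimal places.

Standardized effect: d = |μ₁ − μ₀| / σ = |21.7 − 20.6| / 2.6 = 0.4231
Noncentrality parameter: δ = d·√n = 0.4231 × √48 = 2.9312
One-sided α = 0.05 → critical value z_{0.05} = 1.645.
Power = Φ(δ − 1.645) = Φ(1.286) = 0.9008.
Type II error: β = 1 − power = 1 − 0.9008 = 0.0992.

β ≈ 0.099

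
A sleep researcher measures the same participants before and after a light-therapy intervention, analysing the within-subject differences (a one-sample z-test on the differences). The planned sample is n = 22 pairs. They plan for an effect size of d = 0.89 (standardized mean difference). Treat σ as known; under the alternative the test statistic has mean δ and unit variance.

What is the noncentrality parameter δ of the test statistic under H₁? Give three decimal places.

δ ≈ 4.174

The noncentrality parameter scales effect size by the design's sample-size factor: δ = d·√n = 0.89 × √22 = 4.1745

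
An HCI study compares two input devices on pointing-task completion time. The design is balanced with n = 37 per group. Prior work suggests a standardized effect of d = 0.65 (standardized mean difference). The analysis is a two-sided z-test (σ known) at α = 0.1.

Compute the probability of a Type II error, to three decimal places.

Noncentrality parameter: δ = d·√(n/2) = 0.65 × √(37/2) = 2.7958
Critical value for a two-sided test at α = 0.1: z_{α/2} = 1.645.
Power = Φ(δ − 1.645) + Φ(−δ − 1.645) = Φ(1.151) + Φ(-4.441) = 0.8751 + 0.0000 = 0.8751.
Type II error: β = 1 − power = 1 − 0.8751 = 0.1249.

β ≈ 0.125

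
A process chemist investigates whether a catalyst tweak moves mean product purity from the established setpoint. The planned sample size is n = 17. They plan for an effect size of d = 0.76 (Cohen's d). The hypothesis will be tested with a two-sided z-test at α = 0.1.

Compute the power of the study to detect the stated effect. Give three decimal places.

Power ≈ 0.932

Noncentrality parameter: λ = d·√n = 0.76 × √17 = 3.1336
Critical value for a two-sided test at α = 0.1: z_{α/2} = 1.645.
Power = Φ(λ − 1.645) + Φ(−λ − 1.645) = Φ(1.489) + Φ(-4.778) = 0.9317 + 0.0000 = 0.9317.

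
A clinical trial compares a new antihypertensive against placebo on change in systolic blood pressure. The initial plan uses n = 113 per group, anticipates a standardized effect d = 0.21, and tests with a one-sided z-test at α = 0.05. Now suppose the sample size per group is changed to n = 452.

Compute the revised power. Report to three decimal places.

With n = 452 per group: δ = d·√(n/2) = 0.21 × √(452/2) = 3.1570. Critical value z_{0.05} = 1.645.
Revised power = P(Z > 1.645 − δ) = Φ(1.512) = 0.9348.

Power ≈ 0.935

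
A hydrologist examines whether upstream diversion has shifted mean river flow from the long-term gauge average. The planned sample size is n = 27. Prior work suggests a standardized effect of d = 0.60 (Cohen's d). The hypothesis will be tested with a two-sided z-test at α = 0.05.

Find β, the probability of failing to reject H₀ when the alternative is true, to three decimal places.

Noncentrality parameter: δ = d·√n = 0.60 × √27 = 3.1177
Critical value for a two-sided test at α = 0.05: z_{α/2} = 1.960.
Power = Φ(δ − 1.960) + Φ(−δ − 1.960) = Φ(1.158) + Φ(-5.078) = 0.8765 + 0.0000 = 0.8765.
Type II error: β = 1 − power = 1 − 0.8765 = 0.1235.

β ≈ 0.123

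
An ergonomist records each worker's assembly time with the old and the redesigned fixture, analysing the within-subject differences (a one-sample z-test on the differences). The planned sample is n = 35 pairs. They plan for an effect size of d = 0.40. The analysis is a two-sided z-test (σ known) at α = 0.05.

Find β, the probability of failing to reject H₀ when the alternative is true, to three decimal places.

β ≈ 0.342

Noncentrality parameter: λ = d·√n = 0.40 × √35 = 2.3664
Two-sided α = 0.05 → critical value z_{0.025} = 1.960.
Power = Φ(λ − 1.960) + Φ(−λ − 1.960) = Φ(0.406) + Φ(-4.326) = 0.6578 + 0.0000 = 0.6578.
Type II error: β = 1 − power = 1 − 0.6578 = 0.3422.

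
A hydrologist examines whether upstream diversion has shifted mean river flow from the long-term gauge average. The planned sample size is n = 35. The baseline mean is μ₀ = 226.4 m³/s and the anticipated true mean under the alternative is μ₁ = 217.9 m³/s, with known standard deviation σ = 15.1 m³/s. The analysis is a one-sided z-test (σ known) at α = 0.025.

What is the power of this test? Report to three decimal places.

Standardized effect: d = |μ₁ − μ₀| / σ = |217.9 − 226.4| / 15.1 = 0.5629
Noncentrality parameter: δ = d·√n = 0.5629 × √35 = 3.3302
One-sided α = 0.025 → critical value z_{0.025} = 1.960.
Power = P(Z > 1.960 − δ) = Φ(1.370) = 0.9147.

Power ≈ 0.915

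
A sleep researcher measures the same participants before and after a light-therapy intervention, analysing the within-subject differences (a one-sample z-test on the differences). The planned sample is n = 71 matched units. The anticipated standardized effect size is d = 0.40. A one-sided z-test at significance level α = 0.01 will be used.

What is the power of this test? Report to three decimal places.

Noncentrality parameter: δ = d·√n = 0.40 × √71 = 3.3705
Critical value for a one-sided test at α = 0.01: z_α = 2.326.
Power = Φ(δ − 2.326) = Φ(1.044) = 0.8518.

Power ≈ 0.852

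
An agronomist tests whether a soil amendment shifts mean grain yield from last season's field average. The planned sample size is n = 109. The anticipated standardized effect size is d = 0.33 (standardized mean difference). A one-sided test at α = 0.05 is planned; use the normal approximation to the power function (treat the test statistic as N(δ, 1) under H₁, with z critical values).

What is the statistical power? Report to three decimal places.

Noncentrality parameter: λ = d·√n = 0.33 × √109 = 3.4453
Critical value for a one-sided test at α = 0.05: z_α = 1.645.
Power = P(Z > 1.645 − λ) = Φ(1.800) = 0.9641.

Power ≈ 0.964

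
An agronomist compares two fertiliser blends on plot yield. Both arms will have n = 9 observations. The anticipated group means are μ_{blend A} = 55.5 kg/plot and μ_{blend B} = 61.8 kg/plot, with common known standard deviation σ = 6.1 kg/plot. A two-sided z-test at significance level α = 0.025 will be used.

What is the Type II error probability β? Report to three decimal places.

β ≈ 0.520

Standardized effect: d = |μ_{blend A} − μ_{blend B}| / σ = |55.5 − 61.8| / 6.1 = 1.0328
Noncentrality parameter: δ = d·√(n/2) = 1.0328 × √(9/2) = 2.1909
Two-sided α = 0.025 → critical value z_{0.0125} = 2.241.
Power = Φ(δ − 2.241) + Φ(−δ − 2.241) = Φ(-0.051) + Φ(-4.432) = 0.4798 + 0.0000 = 0.4799.
Type II error: β = 1 − power = 1 − 0.4799 = 0.5201.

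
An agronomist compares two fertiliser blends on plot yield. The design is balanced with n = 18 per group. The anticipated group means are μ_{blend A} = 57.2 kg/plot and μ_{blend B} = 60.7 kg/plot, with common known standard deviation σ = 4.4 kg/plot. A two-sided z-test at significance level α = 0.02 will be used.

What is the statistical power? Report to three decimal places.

Power ≈ 0.524

Standardized effect: d = |μ_{blend A} − μ_{blend B}| / σ = |57.2 − 60.7| / 4.4 = 0.7955
Noncentrality parameter: δ = d·√(n/2) = 0.7955 × √(18/2) = 2.3864
Critical value for a two-sided test at α = 0.02: z_{α/2} = 2.326.
Power = Φ(δ − 2.326) + Φ(−δ − 2.326) = Φ(0.060) + Φ(-4.713) = 0.5239 + 0.0000 = 0.5239.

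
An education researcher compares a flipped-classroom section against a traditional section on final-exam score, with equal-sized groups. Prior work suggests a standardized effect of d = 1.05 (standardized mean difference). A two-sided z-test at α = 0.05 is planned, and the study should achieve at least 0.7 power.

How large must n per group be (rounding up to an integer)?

Set Φ(δ − 1.960) = 0.7; then δ − 1.960 = Φ⁻¹(0.7) = 0.524, giving δ = 2.484.
(The Φ(−δ − z_{α/2}) term is vanishingly small for δ > 0 and is dropped in the standard sample-size formula.)
δ = d·√(n/2) ⇒ n = 2(δ/d)² = 2 × (2.484 / 1.05)² = 11.20.
Round up to the next whole unit.

n = 12 per group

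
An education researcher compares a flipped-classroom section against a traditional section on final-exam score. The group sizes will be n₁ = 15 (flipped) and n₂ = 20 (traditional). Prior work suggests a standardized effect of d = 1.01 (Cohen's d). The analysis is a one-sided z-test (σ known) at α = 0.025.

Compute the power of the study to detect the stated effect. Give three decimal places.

Power ≈ 0.841

Noncentrality parameter: δ = d / √(1/n₁ + 1/n₂) = 1.01 / √(1/15 + 1/20) = 2.9570
Critical value for a one-sided test at α = 0.025: z_α = 1.960.
Power = Φ(δ − 1.960) = Φ(0.997) = 0.8406.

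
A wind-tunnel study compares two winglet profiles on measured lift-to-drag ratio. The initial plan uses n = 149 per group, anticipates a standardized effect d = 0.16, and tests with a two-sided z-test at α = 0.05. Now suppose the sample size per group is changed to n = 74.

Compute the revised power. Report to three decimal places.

Power ≈ 0.164

With n = 74 per group: δ = d·√(n/2) = 0.16 × √(74/2) = 0.9732. Critical value z_{0.025} = 1.960.
Revised power = Φ(δ − 1.960) + Φ(−δ − 1.960) = Φ(-0.987) + Φ(-2.933) = 0.1619 + 0.0017 = 0.1636.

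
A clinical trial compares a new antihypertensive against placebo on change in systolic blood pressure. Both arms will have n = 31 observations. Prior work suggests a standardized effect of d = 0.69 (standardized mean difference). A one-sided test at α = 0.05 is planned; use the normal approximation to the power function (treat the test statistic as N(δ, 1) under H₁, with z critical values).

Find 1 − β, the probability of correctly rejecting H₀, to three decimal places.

Noncentrality parameter: δ = d·√(n/2) = 0.69 × √(31/2) = 2.7165
Critical value for a one-sided test at α = 0.05: z_α = 1.645.
Power = P(Z > 1.645 − δ) = Φ(1.072) = 0.8581.

Power ≈ 0.858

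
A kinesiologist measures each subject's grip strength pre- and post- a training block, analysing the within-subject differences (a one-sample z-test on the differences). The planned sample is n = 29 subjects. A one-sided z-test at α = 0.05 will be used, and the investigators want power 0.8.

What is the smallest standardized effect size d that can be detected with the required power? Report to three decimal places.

d ≈ 0.462

Need Φ(δ − 1.645) = 0.8, so δ = 1.645 + 0.842 = 2.486.
δ = d·√n ⇒ d = δ/√n = 2.486/√29 = 0.4617.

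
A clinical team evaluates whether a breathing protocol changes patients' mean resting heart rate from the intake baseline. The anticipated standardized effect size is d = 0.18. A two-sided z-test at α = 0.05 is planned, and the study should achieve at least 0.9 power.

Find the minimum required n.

Set Φ(δ − 1.960) = 0.9; then δ − 1.960 = Φ⁻¹(0.9) = 1.282, giving δ = 3.242.
(Ignoring the negligible lower-tail rejection probability gives the usual closed-form inversion.)
δ = d·√n ⇒ n = (δ/d)² = (3.242 / 0.18)² = 324.30.
Rounding up, n = 325.

n = 325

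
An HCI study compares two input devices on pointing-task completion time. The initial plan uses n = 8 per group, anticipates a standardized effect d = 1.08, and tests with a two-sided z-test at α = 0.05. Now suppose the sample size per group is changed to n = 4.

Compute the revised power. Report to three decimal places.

Power ≈ 0.333

With n = 4 per group: δ = d·√(n/2) = 1.08 × √(4/2) = 1.5274. Critical value z_{0.025} = 1.960.
Revised power = Φ(δ − 1.960) + Φ(−δ − 1.960) = Φ(-0.433) + Φ(-3.487) = 0.3326 + 0.0002 = 0.3329.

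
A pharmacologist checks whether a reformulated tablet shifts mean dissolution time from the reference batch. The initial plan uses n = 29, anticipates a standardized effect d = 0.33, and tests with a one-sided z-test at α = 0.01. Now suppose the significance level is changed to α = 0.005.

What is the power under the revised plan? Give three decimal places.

Power ≈ 0.212

δ = d·√n = 0.33 × √29 = 1.7771 (unchanged). New critical value: z_{0.005} = 2.576.
Revised power = Φ(δ − 2.576) = Φ(-0.799) = 0.2122.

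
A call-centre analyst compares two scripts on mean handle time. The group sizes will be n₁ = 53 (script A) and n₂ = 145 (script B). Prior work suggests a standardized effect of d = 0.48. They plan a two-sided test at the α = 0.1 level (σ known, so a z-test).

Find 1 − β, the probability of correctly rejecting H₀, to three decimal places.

Power ≈ 0.911

Noncentrality parameter: δ = d / √(1/n₁ + 1/n₂) = 0.48 / √(1/53 + 1/145) = 2.9904
Two-sided α = 0.1 → critical value z_{0.05} = 1.645.
Power = Φ(δ − 1.645) + Φ(−δ − 1.645) = Φ(1.346) + Φ(-4.635) = 0.9108 + 0.0000 = 0.9108.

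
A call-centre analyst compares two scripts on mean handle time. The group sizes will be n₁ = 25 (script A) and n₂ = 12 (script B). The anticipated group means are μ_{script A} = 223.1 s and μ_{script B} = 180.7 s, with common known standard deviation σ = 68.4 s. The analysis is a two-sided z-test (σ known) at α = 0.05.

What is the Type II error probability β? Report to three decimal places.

β ≈ 0.577

Standardized effect: d = |μ_{script A} − μ_{script B}| / σ = |223.1 − 180.7| / 68.4 = 0.6199
Noncentrality parameter: δ = d / √(1/n₁ + 1/n₂) = 0.6199 / √(1/25 + 1/12) = 1.7651
Critical value for a two-sided test at α = 0.05: z_{α/2} = 1.960.
Power = Φ(δ − 1.960) + Φ(−δ − 1.960) = Φ(-0.195) + Φ(-3.725) = 0.4228 + 0.0001 = 0.4228.
Type II error: β = 1 − power = 1 − 0.4228 = 0.5772.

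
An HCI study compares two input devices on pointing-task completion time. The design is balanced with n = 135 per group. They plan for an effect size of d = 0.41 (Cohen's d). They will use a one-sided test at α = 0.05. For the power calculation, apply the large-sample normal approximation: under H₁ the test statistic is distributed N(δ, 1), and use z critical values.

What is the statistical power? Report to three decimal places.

Noncentrality parameter: δ = d·√(n/2) = 0.41 × √(135/2) = 3.3685
Critical value for a one-sided test at α = 0.05: z_α = 1.645.
Power = Φ(δ − 1.645) = Φ(1.724) = 0.9576.

Power ≈ 0.958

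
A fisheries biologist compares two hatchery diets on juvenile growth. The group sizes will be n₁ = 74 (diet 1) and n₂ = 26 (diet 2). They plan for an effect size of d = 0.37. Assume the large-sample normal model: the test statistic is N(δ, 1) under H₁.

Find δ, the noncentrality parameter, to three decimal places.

δ ≈ 1.623

δ = d / √(1/n₁ + 1/n₂) = 0.37 / √(1/74 + 1/26) = 1.6229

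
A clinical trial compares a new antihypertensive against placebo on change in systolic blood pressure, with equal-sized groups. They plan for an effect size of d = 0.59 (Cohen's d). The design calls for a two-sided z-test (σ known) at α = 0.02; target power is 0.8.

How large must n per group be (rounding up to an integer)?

n = 58 per group

For power 0.8 need Φ(δ − z_{0.01}) = 0.8, so δ = z_{0.01} + z_{0.20} = 2.326 + 0.842 = 3.168.
(The Φ(−δ − z_{α/2}) term is vanishingly small for δ > 0 and is dropped in the standard sample-size formula.)
δ = d·√(n/2) ⇒ n = 2(δ/d)² = 2 × (3.168 / 0.59)² = 57.66.
Round up to the next whole unit.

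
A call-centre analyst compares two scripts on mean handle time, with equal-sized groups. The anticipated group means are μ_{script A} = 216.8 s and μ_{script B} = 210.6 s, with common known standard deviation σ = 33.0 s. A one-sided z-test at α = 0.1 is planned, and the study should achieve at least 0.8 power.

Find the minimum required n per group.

n = 256 per group

Standardized effect: d = |μ_{script A} − μ_{script B}| / σ = |216.8 − 210.6| / 33.0 = 0.1879
For power 0.8 need Φ(δ − z_{0.1}) = 0.8, so δ = z_{0.1} + z_{0.20} = 1.282 + 0.842 = 2.123.
δ = d·√(n/2) ⇒ n = 2(δ/d)² = 2 × (2.123 / 0.1879)² = 255.41.
Round up to the next whole unit.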